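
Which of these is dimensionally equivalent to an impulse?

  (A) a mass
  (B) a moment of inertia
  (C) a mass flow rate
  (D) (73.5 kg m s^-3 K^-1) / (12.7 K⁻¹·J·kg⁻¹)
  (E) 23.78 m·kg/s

(E)

Reference: [impulse] = kg·m·s⁻¹.
Each option:
  (A) [mass] = kg
  (B) [moment of inertia] = kg·m²
  (C) [mass flow rate] = kg·s⁻¹
  (D) [kg·m·s⁻³·K⁻¹] / [m²·s⁻²·K⁻¹] = kg·m⁻¹·s⁻¹
  (E) kg·m·s⁻¹  ← same
Only (E) matches kg·m·s⁻¹.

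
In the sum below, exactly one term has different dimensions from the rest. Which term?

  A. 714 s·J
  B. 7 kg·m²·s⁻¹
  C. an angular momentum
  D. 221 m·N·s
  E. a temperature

E.

Expand each in SI base units:
  A. J·s = N·m·s = kg·m²·s⁻¹
  B. kg·m²·s⁻¹
  C. [angular momentum] = kg·m²·s⁻¹
  D. N·m·s = kg·m·s⁻²·m·s = kg·m²·s⁻¹
  E. [temperature] = K
All reduce to kg·m²·s⁻¹ except E., which is K.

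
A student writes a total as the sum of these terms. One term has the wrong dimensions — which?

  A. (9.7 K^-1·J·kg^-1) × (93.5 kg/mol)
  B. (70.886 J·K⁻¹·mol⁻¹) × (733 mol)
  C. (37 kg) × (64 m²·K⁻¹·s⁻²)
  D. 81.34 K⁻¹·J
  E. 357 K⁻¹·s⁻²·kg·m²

A.

Dimensions:
  A. [m²·s⁻²·K⁻¹] · [kg·mol⁻¹] = kg·m²·s⁻²·K⁻¹·mol⁻¹
  B. [kg·m²·s⁻²·K⁻¹·mol⁻¹] · [mol] = kg·m²·s⁻²·K⁻¹
  C. [kg] · [m²·s⁻²·K⁻¹] = kg·m²·s⁻²·K⁻¹
  D. J·K⁻¹ = N·m·K⁻¹ = kg·m²·s⁻²·K⁻¹
  E. kg·m²·s⁻²·K⁻¹
All reduce to kg·m²·s⁻²·K⁻¹ except A., which is kg·m²·s⁻²·K⁻¹·mol⁻¹.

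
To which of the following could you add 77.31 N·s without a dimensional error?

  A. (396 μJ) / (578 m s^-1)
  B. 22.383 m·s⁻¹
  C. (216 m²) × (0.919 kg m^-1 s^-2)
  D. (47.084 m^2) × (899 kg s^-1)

Reference: N·s = kg·m·s⁻²·s = kg·m·s⁻¹.
Each option:
  A. [kg·m²·s⁻²] / [m·s⁻¹] = kg·m·s⁻¹  ← same
  B. m·s⁻¹
  C. [m²] · [kg·m⁻¹·s⁻²] = kg·m·s⁻²
  D. [m²] · [kg·s⁻¹] = kg·m²·s⁻¹
Only A. matches kg·m·s⁻¹.

A.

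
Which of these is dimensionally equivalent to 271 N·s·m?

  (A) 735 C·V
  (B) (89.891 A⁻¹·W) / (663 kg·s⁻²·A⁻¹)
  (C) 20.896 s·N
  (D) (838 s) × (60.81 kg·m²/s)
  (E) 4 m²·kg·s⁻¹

(E)

Reference: N·m·s = kg·m·s⁻²·m·s = kg·m²·s⁻¹.
Each option:
  (A) C·V = s·A·J·C⁻¹ = kg·m²·s⁻²
  (B) [kg·m²·s⁻³·A⁻¹] / [kg·s⁻²·A⁻¹] = m²·s⁻¹
  (C) N·s = kg·m·s⁻²·s = kg·m·s⁻¹
  (D) [s] · [kg·m²·s⁻¹] = kg·m²
  (E) kg·m²·s⁻¹  ← same
Only (E) matches kg·m²·s⁻¹.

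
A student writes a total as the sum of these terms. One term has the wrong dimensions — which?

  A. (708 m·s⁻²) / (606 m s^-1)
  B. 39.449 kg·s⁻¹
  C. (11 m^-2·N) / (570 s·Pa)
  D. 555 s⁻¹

In SI base units:
  A. [m·s⁻²] / [m·s⁻¹] = s⁻¹
  B. kg·s⁻¹
  C. [kg·m⁻¹·s⁻²] / [kg·m⁻¹·s⁻¹] = s⁻¹
  D. s⁻¹
All reduce to s⁻¹ except B., which is kg·s⁻¹.

B.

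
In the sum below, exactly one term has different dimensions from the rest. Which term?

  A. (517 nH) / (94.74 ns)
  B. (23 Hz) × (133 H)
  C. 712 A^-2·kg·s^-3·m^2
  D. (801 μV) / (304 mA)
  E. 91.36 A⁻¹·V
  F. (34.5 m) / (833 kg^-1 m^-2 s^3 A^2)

F.

Reduce each to base SI dimensions:
  A. [kg·m²·s⁻²·A⁻²] / [s] = kg·m²·s⁻³·A⁻²
  B. [s⁻¹] · [kg·m²·s⁻²·A⁻²] = kg·m²·s⁻³·A⁻²
  C. kg·m²·s⁻³·A⁻²
  D. [kg·m²·s⁻³·A⁻¹] / [A] = kg·m²·s⁻³·A⁻²
  E. V·A⁻¹ = J·C⁻¹·A⁻¹ = kg·m²·s⁻³·A⁻²
  F. [m] / [kg⁻¹·m⁻²·s³·A²] = kg·m³·s⁻³·A⁻²
All reduce to kg·m²·s⁻³·A⁻² except F., which is kg·m³·s⁻³·A⁻².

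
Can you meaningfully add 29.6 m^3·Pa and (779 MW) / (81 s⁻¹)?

Expand each in SI base units:
  29.6 m^3·Pa:  Pa·m³ = N·m⁻²·m³ = kg·m²·s⁻²
  (779 MW) / (81 s⁻¹):  [kg·m²·s⁻³] / [s⁻¹] = kg·m²·s⁻²
Both are kg·m²·s⁻², so they have the same dimensions and can be added.

Yes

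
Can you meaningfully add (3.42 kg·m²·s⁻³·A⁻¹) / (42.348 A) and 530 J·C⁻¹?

No

Dimensions:
  (3.42 kg·m²·s⁻³·A⁻¹) / (42.348 A):  [kg·m²·s⁻³·A⁻¹] / [A] = kg·m²·s⁻³·A⁻²
  530 J·C⁻¹:  J·C⁻¹ = N·m·(s·A)⁻¹ = kg·m²·s⁻³·A⁻¹
kg·m²·s⁻³·A⁻² ≠ kg·m²·s⁻³·A⁻¹, so they cannot be added.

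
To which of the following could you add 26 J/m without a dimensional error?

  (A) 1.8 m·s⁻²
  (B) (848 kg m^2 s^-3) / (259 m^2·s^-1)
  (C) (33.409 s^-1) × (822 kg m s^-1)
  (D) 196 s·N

Reference: J·m⁻¹ = N·m·m⁻¹ = kg·m·s⁻².
Each option:
  (A) m·s⁻²
  (B) [kg·m²·s⁻³] / [m²·s⁻¹] = kg·s⁻²
  (C) [s⁻¹] · [kg·m·s⁻¹] = kg·m·s⁻²  ← same
  (D) N·s = kg·m·s⁻²·s = kg·m·s⁻¹
Only (C) matches kg·m·s⁻².

(C)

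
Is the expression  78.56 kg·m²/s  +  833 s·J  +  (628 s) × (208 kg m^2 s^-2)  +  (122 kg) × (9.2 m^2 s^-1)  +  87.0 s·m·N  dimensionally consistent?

Reduce each to base SI dimensions:
  78.56 kg·m²/s:  kg·m²·s⁻¹
  833 s·J:  J·s = N·m·s = kg·m²·s⁻¹
  (628 s) × (208 kg m^2 s^-2):  [s] · [kg·m²·s⁻²] = kg·m²·s⁻¹
  (122 kg) × (9.2 m^2 s^-1):  [kg] · [m²·s⁻¹] = kg·m²·s⁻¹
  87.0 s·m·N:  N·m·s = kg·m·s⁻²·m·s = kg·m²·s⁻¹
Every term reduces to kg·m²·s⁻¹.

Yes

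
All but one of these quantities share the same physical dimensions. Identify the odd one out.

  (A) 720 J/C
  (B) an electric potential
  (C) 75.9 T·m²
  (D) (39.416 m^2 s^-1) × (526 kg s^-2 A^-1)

(C)

Work out the base dimensions of each:
  (A) J·C⁻¹ = N·m·(s·A)⁻¹ = kg·m²·s⁻³·A⁻¹
  (B) [electric potential] = kg·m²·s⁻³·A⁻¹
  (C) T·m² = Wb·m⁻²·m² = kg·m²·s⁻²·A⁻¹
  (D) [m²·s⁻¹] · [kg·s⁻²·A⁻¹] = kg·m²·s⁻³·A⁻¹
All reduce to kg·m²·s⁻³·A⁻¹ except (C), which is kg·m²·s⁻²·A⁻¹.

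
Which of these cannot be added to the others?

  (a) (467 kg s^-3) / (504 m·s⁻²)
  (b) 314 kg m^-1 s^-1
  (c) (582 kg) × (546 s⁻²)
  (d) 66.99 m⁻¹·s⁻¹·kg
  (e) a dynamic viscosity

(c)

Work out the base dimensions of each:
  (a) [kg·s⁻³] / [m·s⁻²] = kg·m⁻¹·s⁻¹
  (b) kg·m⁻¹·s⁻¹
  (c) [kg] · [s⁻²] = kg·s⁻²
  (d) kg·m⁻¹·s⁻¹
  (e) [dynamic viscosity] = kg·m⁻¹·s⁻¹
All reduce to kg·m⁻¹·s⁻¹ except (c), which is kg·s⁻².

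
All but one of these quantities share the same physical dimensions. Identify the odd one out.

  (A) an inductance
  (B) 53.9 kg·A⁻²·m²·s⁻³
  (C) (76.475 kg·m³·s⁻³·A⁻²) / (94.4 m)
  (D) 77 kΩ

(A)

Dimensions:
  (A) [inductance] = kg·m²·s⁻²·A⁻²
  (B) kg·m²·s⁻³·A⁻²
  (C) [kg·m³·s⁻³·A⁻²] / [m] = kg·m²·s⁻³·A⁻²
  (D) Ω = V·A⁻¹ = kg·m²·s⁻³·A⁻²
All reduce to kg·m²·s⁻³·A⁻² except (A), which is kg·m²·s⁻²·A⁻².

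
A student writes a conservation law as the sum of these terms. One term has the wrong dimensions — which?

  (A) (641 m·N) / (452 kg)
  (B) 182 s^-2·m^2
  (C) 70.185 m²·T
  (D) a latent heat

Reduce each to base SI dimensions:
  (A) [kg·m²·s⁻²] / [kg] = m²·s⁻²
  (B) m²·s⁻²
  (C) T·m² = Wb·m⁻²·m² = kg·m²·s⁻²·A⁻¹
  (D) [latent heat] = m²·s⁻²
All reduce to m²·s⁻² except (C), which is kg·m²·s⁻²·A⁻¹.

(C)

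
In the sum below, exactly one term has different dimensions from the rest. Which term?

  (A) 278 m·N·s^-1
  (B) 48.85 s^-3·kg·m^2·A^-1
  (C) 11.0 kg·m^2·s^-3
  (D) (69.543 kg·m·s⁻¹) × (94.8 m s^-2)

In SI base units:
  (A) N·m·s⁻¹ = kg·m·s⁻²·m·s⁻¹ = kg·m²·s⁻³
  (B) kg·m²·s⁻³·A⁻¹
  (C) kg·m²·s⁻³
  (D) [kg·m·s⁻¹] · [m·s⁻²] = kg·m²·s⁻³
All reduce to kg·m²·s⁻³ except (B), which is kg·m²·s⁻³·A⁻¹.

(B)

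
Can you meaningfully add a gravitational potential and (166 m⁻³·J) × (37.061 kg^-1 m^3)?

Yes

Work out the base dimensions of each:
  a gravitational potential:  [gravitational potential] = m²·s⁻²
  (166 m⁻³·J) × (37.061 kg^-1 m^3):  [kg·m⁻¹·s⁻²] · [kg⁻¹·m³] = m²·s⁻²
Both are m²·s⁻², so they have the same dimensions and can be added.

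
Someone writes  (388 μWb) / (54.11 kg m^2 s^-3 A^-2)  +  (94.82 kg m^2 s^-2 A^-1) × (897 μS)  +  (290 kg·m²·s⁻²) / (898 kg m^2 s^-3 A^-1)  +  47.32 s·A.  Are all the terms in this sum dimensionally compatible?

Expand each in SI base units:
  (388 μWb) / (54.11 kg m^2 s^-3 A^-2):  [kg·m²·s⁻²·A⁻¹] / [kg·m²·s⁻³·A⁻²] = s·A
  (94.82 kg m^2 s^-2 A^-1) × (897 μS):  [kg·m²·s⁻²·A⁻¹] · [kg⁻¹·m⁻²·s³·A²] = s·A
  (290 kg·m²·s⁻²) / (898 kg m^2 s^-3 A^-1):  [kg·m²·s⁻²] / [kg·m²·s⁻³·A⁻¹] = s·A
  47.32 s·A:  A·s = s·A
Every term reduces to s·A.

Yes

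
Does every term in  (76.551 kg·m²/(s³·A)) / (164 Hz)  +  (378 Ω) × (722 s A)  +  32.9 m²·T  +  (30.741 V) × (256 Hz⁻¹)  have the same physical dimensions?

In SI base units:
  (76.551 kg·m²/(s³·A)) / (164 Hz):  [kg·m²·s⁻³·A⁻¹] / [s⁻¹] = kg·m²·s⁻²·A⁻¹
  (378 Ω) × (722 s A):  [kg·m²·s⁻³·A⁻²] · [s·A] = kg·m²·s⁻²·A⁻¹
  32.9 m²·T:  T·m² = Wb·m⁻²·m² = kg·m²·s⁻²·A⁻¹
  (30.741 V) × (256 Hz⁻¹):  [kg·m²·s⁻³·A⁻¹] · [s] = kg·m²·s⁻²·A⁻¹
Every term reduces to kg·m²·s⁻²·A⁻¹.

Yes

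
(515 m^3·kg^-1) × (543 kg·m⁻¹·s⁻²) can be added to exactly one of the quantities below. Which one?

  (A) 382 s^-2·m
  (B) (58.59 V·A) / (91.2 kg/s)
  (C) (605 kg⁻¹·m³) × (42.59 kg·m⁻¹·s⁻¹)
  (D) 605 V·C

Reference: [kg⁻¹·m³] · [kg·m⁻¹·s⁻²] = m²·s⁻².
Each option:
  (A) m·s⁻²
  (B) [kg·m²·s⁻³] / [kg·s⁻¹] = m²·s⁻²  ← same
  (C) [kg⁻¹·m³] · [kg·m⁻¹·s⁻¹] = m²·s⁻¹
  (D) C·V = s·A·J·C⁻¹ = kg·m²·s⁻²
Only (B) matches m²·s⁻².

(B)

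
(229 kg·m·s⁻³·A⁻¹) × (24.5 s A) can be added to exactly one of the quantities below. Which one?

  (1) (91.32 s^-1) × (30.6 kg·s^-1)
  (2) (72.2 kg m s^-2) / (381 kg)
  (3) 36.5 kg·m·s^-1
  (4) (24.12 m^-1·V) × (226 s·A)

Reference: [kg·m·s⁻³·A⁻¹] · [s·A] = kg·m·s⁻².
Each option:
  (1) [s⁻¹] · [kg·s⁻¹] = kg·s⁻²
  (2) [kg·m·s⁻²] / [kg] = m·s⁻²
  (3) kg·m·s⁻¹
  (4) [kg·m·s⁻³·A⁻¹] · [s·A] = kg·m·s⁻²  ← same
Only (4) matches kg·m·s⁻².

(4)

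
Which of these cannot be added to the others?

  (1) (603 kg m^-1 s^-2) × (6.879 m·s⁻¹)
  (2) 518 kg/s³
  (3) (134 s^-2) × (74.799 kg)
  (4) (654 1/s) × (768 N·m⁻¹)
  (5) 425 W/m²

Dimensions:
  (1) [kg·m⁻¹·s⁻²] · [m·s⁻¹] = kg·s⁻³
  (2) kg·s⁻³
  (3) [s⁻²] · [kg] = kg·s⁻²
  (4) [s⁻¹] · [kg·s⁻²] = kg·s⁻³
  (5) W·m⁻² = J·s⁻¹·m⁻² = kg·s⁻³
All reduce to kg·s⁻³ except (3), which is kg·s⁻².

(3)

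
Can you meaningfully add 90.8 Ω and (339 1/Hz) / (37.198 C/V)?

In SI base units:
  90.8 Ω:  Ω = V·A⁻¹ = kg·m²·s⁻³·A⁻²
  (339 1/Hz) / (37.198 C/V):  [s] / [kg⁻¹·m⁻²·s⁴·A²] = kg·m²·s⁻³·A⁻²
Both are kg·m²·s⁻³·A⁻², so they have the same dimensions and can be added.

Yes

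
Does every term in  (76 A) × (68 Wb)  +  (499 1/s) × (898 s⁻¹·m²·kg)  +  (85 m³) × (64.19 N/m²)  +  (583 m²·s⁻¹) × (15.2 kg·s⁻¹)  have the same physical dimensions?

Yes

In SI base units:
  (76 A) × (68 Wb):  [A] · [kg·m²·s⁻²·A⁻¹] = kg·m²·s⁻²
  (499 1/s) × (898 s⁻¹·m²·kg):  [s⁻¹] · [kg·m²·s⁻¹] = kg·m²·s⁻²
  (85 m³) × (64.19 N/m²):  [m³] · [kg·m⁻¹·s⁻²] = kg·m²·s⁻²
  (583 m²·s⁻¹) × (15.2 kg·s⁻¹):  [m²·s⁻¹] · [kg·s⁻¹] = kg·m²·s⁻²
Every term reduces to kg·m²·s⁻².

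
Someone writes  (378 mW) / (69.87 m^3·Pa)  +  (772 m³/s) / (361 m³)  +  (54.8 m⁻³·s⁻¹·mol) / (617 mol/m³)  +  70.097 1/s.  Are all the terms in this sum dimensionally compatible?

Yes

Reduce each to base SI dimensions:
  (378 mW) / (69.87 m^3·Pa):  [kg·m²·s⁻³] / [kg·m²·s⁻²] = s⁻¹
  (772 m³/s) / (361 m³):  [m³·s⁻¹] / [m³] = s⁻¹
  (54.8 m⁻³·s⁻¹·mol) / (617 mol/m³):  [m⁻³·s⁻¹·mol] / [m⁻³·mol] = s⁻¹
  70.097 1/s:  s⁻¹
Every term reduces to s⁻¹.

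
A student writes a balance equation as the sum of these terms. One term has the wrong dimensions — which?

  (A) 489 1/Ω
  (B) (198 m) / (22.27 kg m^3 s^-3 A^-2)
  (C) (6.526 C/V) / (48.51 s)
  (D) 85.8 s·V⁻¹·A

Dimensions:
  (A) Ω⁻¹ = (V·A⁻¹)⁻¹ = kg⁻¹·m⁻²·s³·A²
  (B) [m] / [kg·m³·s⁻³·A⁻²] = kg⁻¹·m⁻²·s³·A²
  (C) [kg⁻¹·m⁻²·s⁴·A²] / [s] = kg⁻¹·m⁻²·s³·A²
  (D) A·s·V⁻¹ = A·s·(J·C⁻¹)⁻¹ = kg⁻¹·m⁻²·s⁴·A²
All reduce to kg⁻¹·m⁻²·s³·A² except (D), which is kg⁻¹·m⁻²·s⁴·A².

(D)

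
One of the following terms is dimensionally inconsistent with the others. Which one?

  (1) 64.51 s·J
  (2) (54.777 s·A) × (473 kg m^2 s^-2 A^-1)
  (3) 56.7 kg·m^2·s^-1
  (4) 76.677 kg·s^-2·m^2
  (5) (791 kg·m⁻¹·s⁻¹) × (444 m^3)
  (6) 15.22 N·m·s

(4)

Expand each in SI base units:
  (1) J·s = N·m·s = kg·m²·s⁻¹
  (2) [s·A] · [kg·m²·s⁻²·A⁻¹] = kg·m²·s⁻¹
  (3) kg·m²·s⁻¹
  (4) kg·m²·s⁻²
  (5) [kg·m⁻¹·s⁻¹] · [m³] = kg·m²·s⁻¹
  (6) N·m·s = kg·m·s⁻²·m·s = kg·m²·s⁻¹
All reduce to kg·m²·s⁻¹ except (4), which is kg·m²·s⁻².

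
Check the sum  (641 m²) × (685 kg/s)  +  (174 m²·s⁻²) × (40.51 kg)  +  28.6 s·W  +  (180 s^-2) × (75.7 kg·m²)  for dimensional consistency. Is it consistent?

Work out the base dimensions of each:
  (641 m²) × (685 kg/s):  [m²] · [kg·s⁻¹] = kg·m²·s⁻¹
  (174 m²·s⁻²) × (40.51 kg):  [m²·s⁻²] · [kg] = kg·m²·s⁻²
  28.6 s·W:  W·s = J·s⁻¹·s = kg·m²·s⁻²
  (180 s^-2) × (75.7 kg·m²):  [s⁻²] · [kg·m²] = kg·m²·s⁻²
The terms do not share a single dimension (kg·m²·s⁻² vs kg·m²·s⁻¹).

No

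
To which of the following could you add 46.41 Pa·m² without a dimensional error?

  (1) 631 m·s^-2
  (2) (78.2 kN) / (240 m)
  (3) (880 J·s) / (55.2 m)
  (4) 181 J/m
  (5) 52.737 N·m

Reference: Pa·m² = N·m⁻²·m² = kg·m·s⁻².
Each option:
  (1) m·s⁻²
  (2) [kg·m·s⁻²] / [m] = kg·s⁻²
  (3) [kg·m²·s⁻¹] / [m] = kg·m·s⁻¹
  (4) J·m⁻¹ = N·m·m⁻¹ = kg·m·s⁻²  ← same
  (5) N·m = kg·m·s⁻²·m = kg·m²·s⁻²
Only (4) matches kg·m·s⁻².

(4)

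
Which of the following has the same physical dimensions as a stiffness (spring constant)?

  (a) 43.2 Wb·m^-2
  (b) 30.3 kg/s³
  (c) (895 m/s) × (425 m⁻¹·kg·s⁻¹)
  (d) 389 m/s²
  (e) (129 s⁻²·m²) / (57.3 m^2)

Reference: [stiffness (spring constant)] = kg·s⁻².
Each option:
  (a) Wb·m⁻² = V·s·m⁻² = kg·s⁻²·A⁻¹
  (b) kg·s⁻³
  (c) [m·s⁻¹] · [kg·m⁻¹·s⁻¹] = kg·s⁻²  ← same
  (d) m·s⁻²
  (e) [m²·s⁻²] / [m²] = s⁻²
Only (c) matches kg·s⁻².

(c)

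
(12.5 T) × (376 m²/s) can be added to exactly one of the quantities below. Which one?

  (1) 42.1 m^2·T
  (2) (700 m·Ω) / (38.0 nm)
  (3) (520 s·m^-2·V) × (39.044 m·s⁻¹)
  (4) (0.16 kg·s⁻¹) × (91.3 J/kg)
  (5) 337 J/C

Reference: [kg·s⁻²·A⁻¹] · [m²·s⁻¹] = kg·m²·s⁻³·A⁻¹.
Each option:
  (1) T·m² = Wb·m⁻²·m² = kg·m²·s⁻²·A⁻¹
  (2) [kg·m³·s⁻³·A⁻²] / [m] = kg·m²·s⁻³·A⁻²
  (3) [kg·s⁻²·A⁻¹] · [m·s⁻¹] = kg·m·s⁻³·A⁻¹
  (4) [kg·s⁻¹] · [m²·s⁻²] = kg·m²·s⁻³
  (5) J·C⁻¹ = N·m·(s·A)⁻¹ = kg·m²·s⁻³·A⁻¹  ← same
Only (5) matches kg·m²·s⁻³·A⁻¹.

(5)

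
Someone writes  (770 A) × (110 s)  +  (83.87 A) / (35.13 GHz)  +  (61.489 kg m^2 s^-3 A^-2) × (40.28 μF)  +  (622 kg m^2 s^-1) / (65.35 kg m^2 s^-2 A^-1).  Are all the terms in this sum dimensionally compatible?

Expand each in SI base units:
  (770 A) × (110 s):  [A] · [s] = s·A
  (83.87 A) / (35.13 GHz):  [A] / [s⁻¹] = s·A
  (61.489 kg m^2 s^-3 A^-2) × (40.28 μF):  [kg·m²·s⁻³·A⁻²] · [kg⁻¹·m⁻²·s⁴·A²] = s
  (622 kg m^2 s^-1) / (65.35 kg m^2 s^-2 A^-1):  [kg·m²·s⁻¹] / [kg·m²·s⁻²·A⁻¹] = s·A
The terms do not share a single dimension (s vs s·A).

No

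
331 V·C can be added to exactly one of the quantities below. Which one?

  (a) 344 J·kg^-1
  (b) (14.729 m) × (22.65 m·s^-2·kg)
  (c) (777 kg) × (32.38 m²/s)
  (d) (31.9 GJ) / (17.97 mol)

(b)

Reference: C·V = s·A·J·C⁻¹ = kg·m²·s⁻².
Each option:
  (a) J·kg⁻¹ = N·m·kg⁻¹ = m²·s⁻²
  (b) [m] · [kg·m·s⁻²] = kg·m²·s⁻²  ← same
  (c) [kg] · [m²·s⁻¹] = kg·m²·s⁻¹
  (d) [kg·m²·s⁻²] / [mol] = kg·m²·s⁻²·mol⁻¹
Only (b) matches kg·m²·s⁻².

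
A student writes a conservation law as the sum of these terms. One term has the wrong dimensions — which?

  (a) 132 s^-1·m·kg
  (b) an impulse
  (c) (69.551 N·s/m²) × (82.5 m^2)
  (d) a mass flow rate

In SI base units:
  (a) kg·m·s⁻¹
  (b) [impulse] = kg·m·s⁻¹
  (c) [kg·m⁻¹·s⁻¹] · [m²] = kg·m·s⁻¹
  (d) [mass flow rate] = kg·s⁻¹
All reduce to kg·m·s⁻¹ except (d), which is kg·s⁻¹.

(d)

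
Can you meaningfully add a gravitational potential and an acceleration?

No

Work out the base dimensions of each:
  a gravitational potential:  [gravitational potential] = m²·s⁻²
  an acceleration:  [acceleration] = m·s⁻²
m²·s⁻² ≠ m·s⁻², so they cannot be added.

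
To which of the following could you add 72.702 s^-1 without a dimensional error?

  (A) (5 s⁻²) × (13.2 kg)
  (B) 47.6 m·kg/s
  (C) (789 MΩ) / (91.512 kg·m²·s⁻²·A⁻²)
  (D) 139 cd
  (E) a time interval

(C)

Reference: s⁻¹.
Each option:
  (A) [s⁻²] · [kg] = kg·s⁻²
  (B) kg·m·s⁻¹
  (C) [kg·m²·s⁻³·A⁻²] / [kg·m²·s⁻²·A⁻²] = s⁻¹  ← same
  (D) cd
  (E) [time interval] = s
Only (C) matches s⁻¹.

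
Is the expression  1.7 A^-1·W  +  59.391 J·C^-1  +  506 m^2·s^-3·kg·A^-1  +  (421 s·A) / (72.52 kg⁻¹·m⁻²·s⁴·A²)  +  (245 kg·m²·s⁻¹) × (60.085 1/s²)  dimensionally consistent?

Reduce each to base SI dimensions:
  1.7 A^-1·W:  W·A⁻¹ = J·s⁻¹·A⁻¹ = kg·m²·s⁻³·A⁻¹
  59.391 J·C^-1:  J·C⁻¹ = N·m·(s·A)⁻¹ = kg·m²·s⁻³·A⁻¹
  506 m^2·s^-3·kg·A^-1:  kg·m²·s⁻³·A⁻¹
  (421 s·A) / (72.52 kg⁻¹·m⁻²·s⁴·A²):  [s·A] / [kg⁻¹·m⁻²·s⁴·A²] = kg·m²·s⁻³·A⁻¹
  (245 kg·m²·s⁻¹) × (60.085 1/s²):  [kg·m²·s⁻¹] · [s⁻²] = kg·m²·s⁻³
The terms do not share a single dimension (kg·m²·s⁻³ vs kg·m²·s⁻³·A⁻¹).

No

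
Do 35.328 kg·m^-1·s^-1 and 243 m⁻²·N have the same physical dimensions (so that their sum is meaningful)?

Dimensions:
  35.328 kg·m^-1·s^-1:  kg·m⁻¹·s⁻¹
  243 m⁻²·N:  N·m⁻² = kg·m·s⁻²·m⁻² = kg·m⁻¹·s⁻²
kg·m⁻¹·s⁻¹ ≠ kg·m⁻¹·s⁻², so they cannot be added.

No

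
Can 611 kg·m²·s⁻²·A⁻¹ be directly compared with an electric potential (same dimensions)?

Work out the base dimensions of each:
  611 kg·m²·s⁻²·A⁻¹:  kg·m²·s⁻²·A⁻¹
  an electric potential:  [electric potential] = kg·m²·s⁻³·A⁻¹
kg·m²·s⁻²·A⁻¹ ≠ kg·m²·s⁻³·A⁻¹, so they cannot be added.

No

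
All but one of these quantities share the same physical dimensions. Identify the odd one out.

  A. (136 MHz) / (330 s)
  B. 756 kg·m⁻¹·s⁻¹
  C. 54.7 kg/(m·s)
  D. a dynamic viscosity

Reduce each to base SI dimensions:
  A. [s⁻¹] / [s] = s⁻²
  B. kg·m⁻¹·s⁻¹
  C. kg·m⁻¹·s⁻¹
  D. [dynamic viscosity] = kg·m⁻¹·s⁻¹
All reduce to kg·m⁻¹·s⁻¹ except A., which is s⁻².

A.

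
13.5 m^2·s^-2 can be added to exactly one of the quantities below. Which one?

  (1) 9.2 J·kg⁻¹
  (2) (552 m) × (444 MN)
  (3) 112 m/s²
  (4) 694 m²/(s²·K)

(1)

Reference: m²·s⁻².
Each option:
  (1) J·kg⁻¹ = N·m·kg⁻¹ = m²·s⁻²  ← same
  (2) [m] · [kg·m·s⁻²] = kg·m²·s⁻²
  (3) m·s⁻²
  (4) m²·s⁻²·K⁻¹
Only (1) matches m²·s⁻².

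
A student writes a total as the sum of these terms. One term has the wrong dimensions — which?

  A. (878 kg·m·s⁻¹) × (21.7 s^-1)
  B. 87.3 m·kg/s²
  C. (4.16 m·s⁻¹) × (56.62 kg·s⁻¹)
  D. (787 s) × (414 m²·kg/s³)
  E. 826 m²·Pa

In SI base units:
  A. [kg·m·s⁻¹] · [s⁻¹] = kg·m·s⁻²
  B. kg·m·s⁻²
  C. [m·s⁻¹] · [kg·s⁻¹] = kg·m·s⁻²
  D. [s] · [kg·m²·s⁻³] = kg·m²·s⁻²
  E. Pa·m² = N·m⁻²·m² = kg·m·s⁻²
All reduce to kg·m·s⁻² except D., which is kg·m²·s⁻².

D.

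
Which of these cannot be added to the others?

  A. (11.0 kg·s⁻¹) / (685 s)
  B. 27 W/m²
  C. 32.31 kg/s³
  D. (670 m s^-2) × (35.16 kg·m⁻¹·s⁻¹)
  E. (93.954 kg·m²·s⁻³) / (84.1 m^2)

In SI base units:
  A. [kg·s⁻¹] / [s] = kg·s⁻²
  B. W·m⁻² = J·s⁻¹·m⁻² = kg·s⁻³
  C. kg·s⁻³
  D. [m·s⁻²] · [kg·m⁻¹·s⁻¹] = kg·s⁻³
  E. [kg·m²·s⁻³] / [m²] = kg·s⁻³
All reduce to kg·s⁻³ except A., which is kg·s⁻².

A.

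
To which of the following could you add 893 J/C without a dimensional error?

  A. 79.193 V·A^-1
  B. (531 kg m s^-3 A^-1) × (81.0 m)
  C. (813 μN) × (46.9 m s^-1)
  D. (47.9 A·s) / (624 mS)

B.

Reference: J·C⁻¹ = N·m·(s·A)⁻¹ = kg·m²·s⁻³·A⁻¹.
Each option:
  A. V·A⁻¹ = J·C⁻¹·A⁻¹ = kg·m²·s⁻³·A⁻²
  B. [kg·m·s⁻³·A⁻¹] · [m] = kg·m²·s⁻³·A⁻¹  ← same
  C. [kg·m·s⁻²] · [m·s⁻¹] = kg·m²·s⁻³
  D. [s·A] / [kg⁻¹·m⁻²·s³·A²] = kg·m²·s⁻²·A⁻¹
Only B. matches kg·m²·s⁻³·A⁻¹.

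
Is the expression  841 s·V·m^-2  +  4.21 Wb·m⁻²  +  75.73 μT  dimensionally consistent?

Yes

In SI base units:
  841 s·V·m^-2:  V·s·m⁻² = J·C⁻¹·s·m⁻² = kg·s⁻²·A⁻¹
  4.21 Wb·m⁻²:  Wb·m⁻² = V·s·m⁻² = kg·s⁻²·A⁻¹
  75.73 μT:  T = Wb·m⁻² = kg·s⁻²·A⁻¹
Every term reduces to kg·s⁻²·A⁻¹.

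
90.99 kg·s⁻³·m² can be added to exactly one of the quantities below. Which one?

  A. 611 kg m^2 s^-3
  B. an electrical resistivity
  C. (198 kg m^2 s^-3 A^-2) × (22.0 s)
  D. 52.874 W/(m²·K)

A.

Reference: kg·m²·s⁻³.
Each option:
  A. kg·m²·s⁻³  ← same
  B. [electrical resistivity] = kg·m³·s⁻³·A⁻²
  C. [kg·m²·s⁻³·A⁻²] · [s] = kg·m²·s⁻²·A⁻²
  D. W·m⁻²·K⁻¹ = J·s⁻¹·m⁻²·K⁻¹ = kg·s⁻³·K⁻¹
Only A. matches kg·m²·s⁻³.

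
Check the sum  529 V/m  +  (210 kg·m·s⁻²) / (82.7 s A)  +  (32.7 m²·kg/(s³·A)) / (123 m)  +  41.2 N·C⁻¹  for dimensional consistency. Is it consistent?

Yes

Dimensions:
  529 V/m:  V·m⁻¹ = J·C⁻¹·m⁻¹ = kg·m·s⁻³·A⁻¹
  (210 kg·m·s⁻²) / (82.7 s A):  [kg·m·s⁻²] / [s·A] = kg·m·s⁻³·A⁻¹
  (32.7 m²·kg/(s³·A)) / (123 m):  [kg·m²·s⁻³·A⁻¹] / [m] = kg·m·s⁻³·A⁻¹
  41.2 N·C⁻¹:  N·C⁻¹ = kg·m·s⁻²·(s·A)⁻¹ = kg·m·s⁻³·A⁻¹
Every term reduces to kg·m·s⁻³·A⁻¹.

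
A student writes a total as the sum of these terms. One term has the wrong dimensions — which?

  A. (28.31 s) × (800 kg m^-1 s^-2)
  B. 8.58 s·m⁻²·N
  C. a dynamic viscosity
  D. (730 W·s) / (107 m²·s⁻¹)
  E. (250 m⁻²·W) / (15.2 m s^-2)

Dimensions:
  A. [s] · [kg·m⁻¹·s⁻²] = kg·m⁻¹·s⁻¹
  B. N·s·m⁻² = kg·m·s⁻²·s·m⁻² = kg·m⁻¹·s⁻¹
  C. [dynamic viscosity] = kg·m⁻¹·s⁻¹
  D. [kg·m²·s⁻²] / [m²·s⁻¹] = kg·s⁻¹
  E. [kg·s⁻³] / [m·s⁻²] = kg·m⁻¹·s⁻¹
All reduce to kg·m⁻¹·s⁻¹ except D., which is kg·s⁻¹.

D.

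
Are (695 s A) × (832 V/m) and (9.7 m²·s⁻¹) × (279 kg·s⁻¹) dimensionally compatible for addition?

Reduce each to base SI dimensions:
  (695 s A) × (832 V/m):  [s·A] · [kg·m·s⁻³·A⁻¹] = kg·m·s⁻²
  (9.7 m²·s⁻¹) × (279 kg·s⁻¹):  [m²·s⁻¹] · [kg·s⁻¹] = kg·m²·s⁻²
kg·m·s⁻² ≠ kg·m²·s⁻², so they cannot be added.

No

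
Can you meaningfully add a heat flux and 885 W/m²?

Yes

Dimensions:
  a heat flux:  [heat flux] = kg·s⁻³
  885 W/m²:  W·m⁻² = J·s⁻¹·m⁻² = kg·s⁻³
Both are kg·s⁻³, so they have the same dimensions and can be added.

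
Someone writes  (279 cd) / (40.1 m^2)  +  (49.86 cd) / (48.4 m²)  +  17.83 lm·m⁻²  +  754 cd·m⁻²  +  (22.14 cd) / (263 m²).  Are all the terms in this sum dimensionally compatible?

Yes

In SI base units:
  (279 cd) / (40.1 m^2):  [cd] / [m²] = m⁻²·cd
  (49.86 cd) / (48.4 m²):  [cd] / [m²] = m⁻²·cd
  17.83 lm·m⁻²:  lm·m⁻² = cd·m⁻² = m⁻²·cd
  754 cd·m⁻²:  cd·m⁻² = m⁻²·cd
  (22.14 cd) / (263 m²):  [cd] / [m²] = m⁻²·cd
Every term reduces to m⁻²·cd.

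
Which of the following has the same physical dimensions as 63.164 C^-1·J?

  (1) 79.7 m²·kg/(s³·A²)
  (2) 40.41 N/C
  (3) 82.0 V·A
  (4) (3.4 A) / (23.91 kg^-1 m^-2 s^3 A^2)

Reference: J·C⁻¹ = N·m·(s·A)⁻¹ = kg·m²·s⁻³·A⁻¹.
Each option:
  (1) kg·m²·s⁻³·A⁻²
  (2) N·C⁻¹ = kg·m·s⁻²·(s·A)⁻¹ = kg·m·s⁻³·A⁻¹
  (3) V·A = J·C⁻¹·A = kg·m²·s⁻³
  (4) [A] / [kg⁻¹·m⁻²·s³·A²] = kg·m²·s⁻³·A⁻¹  ← same
Only (4) matches kg·m²·s⁻³·A⁻¹.

(4)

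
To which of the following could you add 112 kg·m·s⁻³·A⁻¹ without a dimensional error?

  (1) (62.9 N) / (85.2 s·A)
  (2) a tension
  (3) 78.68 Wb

(1)

Reference: kg·m·s⁻³·A⁻¹.
Each option:
  (1) [kg·m·s⁻²] / [s·A] = kg·m·s⁻³·A⁻¹  ← same
  (2) [tension] = kg·m·s⁻²
  (3) Wb = V·s = kg·m²·s⁻²·A⁻¹
Only (1) matches kg·m·s⁻³·A⁻¹.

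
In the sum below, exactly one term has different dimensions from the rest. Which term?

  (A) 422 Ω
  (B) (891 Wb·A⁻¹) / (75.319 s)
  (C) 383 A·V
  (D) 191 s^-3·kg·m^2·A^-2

(C)

Work out the base dimensions of each:
  (A) Ω = V·A⁻¹ = kg·m²·s⁻³·A⁻²
  (B) [kg·m²·s⁻²·A⁻²] / [s] = kg·m²·s⁻³·A⁻²
  (C) V·A = J·C⁻¹·A = kg·m²·s⁻³
  (D) kg·m²·s⁻³·A⁻²
All reduce to kg·m²·s⁻³·A⁻² except (C), which is kg·m²·s⁻³.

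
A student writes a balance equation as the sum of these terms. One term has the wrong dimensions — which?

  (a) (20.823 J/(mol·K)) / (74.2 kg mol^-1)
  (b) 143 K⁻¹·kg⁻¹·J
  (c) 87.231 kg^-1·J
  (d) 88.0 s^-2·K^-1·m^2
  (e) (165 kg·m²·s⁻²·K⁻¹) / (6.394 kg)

Dimensions:
  (a) [kg·m²·s⁻²·K⁻¹·mol⁻¹] / [kg·mol⁻¹] = m²·s⁻²·K⁻¹
  (b) J·kg⁻¹·K⁻¹ = N·m·kg⁻¹·K⁻¹ = m²·s⁻²·K⁻¹
  (c) J·kg⁻¹ = N·m·kg⁻¹ = m²·s⁻²
  (d) m²·s⁻²·K⁻¹
  (e) [kg·m²·s⁻²·K⁻¹] / [kg] = m²·s⁻²·K⁻¹
All reduce to m²·s⁻²·K⁻¹ except (c), which is m²·s⁻².

(c)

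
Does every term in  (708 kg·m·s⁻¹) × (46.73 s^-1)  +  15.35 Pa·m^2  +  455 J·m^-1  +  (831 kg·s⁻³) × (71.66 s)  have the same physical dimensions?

Expand each in SI base units:
  (708 kg·m·s⁻¹) × (46.73 s^-1):  [kg·m·s⁻¹] · [s⁻¹] = kg·m·s⁻²
  15.35 Pa·m^2:  Pa·m² = N·m⁻²·m² = kg·m·s⁻²
  455 J·m^-1:  J·m⁻¹ = N·m·m⁻¹ = kg·m·s⁻²
  (831 kg·s⁻³) × (71.66 s):  [kg·s⁻³] · [s] = kg·s⁻²
The terms do not share a single dimension (kg·m·s⁻² vs kg·s⁻²).

No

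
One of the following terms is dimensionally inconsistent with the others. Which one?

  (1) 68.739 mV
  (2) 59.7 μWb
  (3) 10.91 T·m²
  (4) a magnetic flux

(1)

Dimensions:
  (1) V = J·C⁻¹ = kg·m²·s⁻³·A⁻¹
  (2) Wb = V·s = kg·m²·s⁻²·A⁻¹
  (3) T·m² = Wb·m⁻²·m² = kg·m²·s⁻²·A⁻¹
  (4) [magnetic flux] = kg·m²·s⁻²·A⁻¹
All reduce to kg·m²·s⁻²·A⁻¹ except (1), which is kg·m²·s⁻³·A⁻¹.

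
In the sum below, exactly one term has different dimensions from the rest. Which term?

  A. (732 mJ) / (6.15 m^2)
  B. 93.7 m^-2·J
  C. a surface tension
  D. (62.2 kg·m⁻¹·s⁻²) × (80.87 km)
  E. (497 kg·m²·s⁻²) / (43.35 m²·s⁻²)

Reduce each to base SI dimensions:
  A. [kg·m²·s⁻²] / [m²] = kg·s⁻²
  B. J·m⁻² = N·m·m⁻² = kg·s⁻²
  C. [surface tension] = kg·s⁻²
  D. [kg·m⁻¹·s⁻²] · [m] = kg·s⁻²
  E. [kg·m²·s⁻²] / [m²·s⁻²] = kg
All reduce to kg·s⁻² except E., which is kg.

E.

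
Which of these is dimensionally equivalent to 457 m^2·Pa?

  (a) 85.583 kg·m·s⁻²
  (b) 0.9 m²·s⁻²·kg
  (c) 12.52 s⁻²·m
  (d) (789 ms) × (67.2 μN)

(a)

Reference: Pa·m² = N·m⁻²·m² = kg·m·s⁻².
Each option:
  (a) kg·m·s⁻²  ← same
  (b) kg·m²·s⁻²
  (c) m·s⁻²
  (d) [s] · [kg·m·s⁻²] = kg·m·s⁻¹
Only (a) matches kg·m·s⁻².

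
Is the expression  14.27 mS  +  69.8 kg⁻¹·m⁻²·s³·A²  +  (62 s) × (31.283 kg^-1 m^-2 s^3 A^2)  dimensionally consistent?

Reduce each to base SI dimensions:
  14.27 mS:  S = Ω⁻¹ = kg⁻¹·m⁻²·s³·A²
  69.8 kg⁻¹·m⁻²·s³·A²:  kg⁻¹·m⁻²·s³·A²
  (62 s) × (31.283 kg^-1 m^-2 s^3 A^2):  [s] · [kg⁻¹·m⁻²·s³·A²] = kg⁻¹·m⁻²·s⁴·A²
The terms do not share a single dimension (kg⁻¹·m⁻²·s³·A² vs kg⁻¹·m⁻²·s⁴·A²).

No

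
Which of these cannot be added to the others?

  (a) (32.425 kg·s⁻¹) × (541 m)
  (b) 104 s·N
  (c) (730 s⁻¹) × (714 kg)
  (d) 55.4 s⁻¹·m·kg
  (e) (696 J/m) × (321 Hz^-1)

(c)

Reduce each to base SI dimensions:
  (a) [kg·s⁻¹] · [m] = kg·m·s⁻¹
  (b) N·s = kg·m·s⁻²·s = kg·m·s⁻¹
  (c) [s⁻¹] · [kg] = kg·s⁻¹
  (d) kg·m·s⁻¹
  (e) [kg·m·s⁻²] · [s] = kg·m·s⁻¹
All reduce to kg·m·s⁻¹ except (c), which is kg·s⁻¹.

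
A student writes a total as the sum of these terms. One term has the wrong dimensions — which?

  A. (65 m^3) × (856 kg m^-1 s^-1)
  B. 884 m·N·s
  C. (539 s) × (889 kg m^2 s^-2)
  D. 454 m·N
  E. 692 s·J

D.

Reduce each to base SI dimensions:
  A. [m³] · [kg·m⁻¹·s⁻¹] = kg·m²·s⁻¹
  B. N·m·s = kg·m·s⁻²·m·s = kg·m²·s⁻¹
  C. [s] · [kg·m²·s⁻²] = kg·m²·s⁻¹
  D. N·m = kg·m·s⁻²·m = kg·m²·s⁻²
  E. J·s = N·m·s = kg·m²·s⁻¹
All reduce to kg·m²·s⁻¹ except D., which is kg·m²·s⁻².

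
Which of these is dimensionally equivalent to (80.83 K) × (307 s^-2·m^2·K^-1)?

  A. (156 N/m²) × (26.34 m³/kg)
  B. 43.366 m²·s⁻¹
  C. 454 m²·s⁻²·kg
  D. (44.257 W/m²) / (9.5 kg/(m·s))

Reference: [K] · [m²·s⁻²·K⁻¹] = m²·s⁻².
Each option:
  A. [kg·m⁻¹·s⁻²] · [kg⁻¹·m³] = m²·s⁻²  ← same
  B. m²·s⁻¹
  C. kg·m²·s⁻²
  D. [kg·s⁻³] / [kg·m⁻¹·s⁻¹] = m·s⁻²
Only A. matches m²·s⁻².

A.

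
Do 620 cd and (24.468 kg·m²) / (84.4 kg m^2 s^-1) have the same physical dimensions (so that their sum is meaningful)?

Dimensions:
  620 cd:  cd
  (24.468 kg·m²) / (84.4 kg m^2 s^-1):  [kg·m²] / [kg·m²·s⁻¹] = s
cd ≠ s, so they cannot be added.

No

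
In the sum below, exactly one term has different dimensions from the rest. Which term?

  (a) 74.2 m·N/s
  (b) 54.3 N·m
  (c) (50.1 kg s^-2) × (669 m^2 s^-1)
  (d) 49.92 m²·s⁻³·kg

Work out the base dimensions of each:
  (a) N·m·s⁻¹ = kg·m·s⁻²·m·s⁻¹ = kg·m²·s⁻³
  (b) N·m = kg·m·s⁻²·m = kg·m²·s⁻²
  (c) [kg·s⁻²] · [m²·s⁻¹] = kg·m²·s⁻³
  (d) kg·m²·s⁻³
All reduce to kg·m²·s⁻³ except (b), which is kg·m²·s⁻².

(b)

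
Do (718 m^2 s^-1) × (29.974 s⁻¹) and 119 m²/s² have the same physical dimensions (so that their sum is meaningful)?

Expand each in SI base units:
  (718 m^2 s^-1) × (29.974 s⁻¹):  [m²·s⁻¹] · [s⁻¹] = m²·s⁻²
  119 m²/s²:  m²·s⁻²
Both are m²·s⁻², so they have the same dimensions and can be added.

Yes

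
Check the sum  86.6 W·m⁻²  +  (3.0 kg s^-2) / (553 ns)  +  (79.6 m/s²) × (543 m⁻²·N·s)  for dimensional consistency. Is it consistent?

Yes

In SI base units:
  86.6 W·m⁻²:  W·m⁻² = J·s⁻¹·m⁻² = kg·s⁻³
  (3.0 kg s^-2) / (553 ns):  [kg·s⁻²] / [s] = kg·s⁻³
  (79.6 m/s²) × (543 m⁻²·N·s):  [m·s⁻²] · [kg·m⁻¹·s⁻¹] = kg·s⁻³
Every term reduces to kg·s⁻³.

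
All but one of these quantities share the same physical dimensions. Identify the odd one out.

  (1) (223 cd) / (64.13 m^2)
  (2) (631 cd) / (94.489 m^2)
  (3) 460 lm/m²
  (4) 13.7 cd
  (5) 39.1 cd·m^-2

Dimensions:
  (1) [cd] / [m²] = m⁻²·cd
  (2) [cd] / [m²] = m⁻²·cd
  (3) lm·m⁻² = cd·m⁻² = m⁻²·cd
  (4) cd
  (5) cd·m⁻² = m⁻²·cd
All reduce to m⁻²·cd except (4), which is cd.

(4)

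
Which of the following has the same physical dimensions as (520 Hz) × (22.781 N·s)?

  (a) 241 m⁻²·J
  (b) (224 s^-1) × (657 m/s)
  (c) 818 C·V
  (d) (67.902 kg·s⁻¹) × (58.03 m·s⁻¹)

Reference: [s⁻¹] · [kg·m·s⁻¹] = kg·m·s⁻².
Each option:
  (a) J·m⁻² = N·m·m⁻² = kg·s⁻²
  (b) [s⁻¹] · [m·s⁻¹] = m·s⁻²
  (c) C·V = s·A·J·C⁻¹ = kg·m²·s⁻²
  (d) [kg·s⁻¹] · [m·s⁻¹] = kg·m·s⁻²  ← same
Only (d) matches kg·m·s⁻².

(d)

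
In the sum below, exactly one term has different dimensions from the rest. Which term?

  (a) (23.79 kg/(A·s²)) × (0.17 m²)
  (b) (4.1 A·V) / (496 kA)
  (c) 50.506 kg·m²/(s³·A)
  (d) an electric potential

(a)

In SI base units:
  (a) [kg·s⁻²·A⁻¹] · [m²] = kg·m²·s⁻²·A⁻¹
  (b) [kg·m²·s⁻³] / [A] = kg·m²·s⁻³·A⁻¹
  (c) kg·m²·s⁻³·A⁻¹
  (d) [electric potential] = kg·m²·s⁻³·A⁻¹
All reduce to kg·m²·s⁻³·A⁻¹ except (a), which is kg·m²·s⁻²·A⁻¹.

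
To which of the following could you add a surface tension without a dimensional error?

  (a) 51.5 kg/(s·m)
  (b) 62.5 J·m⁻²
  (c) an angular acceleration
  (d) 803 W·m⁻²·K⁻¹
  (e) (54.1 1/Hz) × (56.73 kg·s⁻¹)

(b)

Reference: [surface tension] = kg·s⁻².
Each option:
  (a) kg·m⁻¹·s⁻¹
  (b) J·m⁻² = N·m·m⁻² = kg·s⁻²  ← same
  (c) [angular acceleration] = s⁻²
  (d) W·m⁻²·K⁻¹ = J·s⁻¹·m⁻²·K⁻¹ = kg·s⁻³·K⁻¹
  (e) [s] · [kg·s⁻¹] = kg
Only (b) matches kg·s⁻².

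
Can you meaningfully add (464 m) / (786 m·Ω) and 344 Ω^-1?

In SI base units:
  (464 m) / (786 m·Ω):  [m] / [kg·m³·s⁻³·A⁻²] = kg⁻¹·m⁻²·s³·A²
  344 Ω^-1:  Ω⁻¹ = (V·A⁻¹)⁻¹ = kg⁻¹·m⁻²·s³·A²
Both are kg⁻¹·m⁻²·s³·A², so they have the same dimensions and can be added.

Yes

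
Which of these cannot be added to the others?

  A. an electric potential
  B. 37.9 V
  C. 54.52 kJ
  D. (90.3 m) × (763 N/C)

C.

Expand each in SI base units:
  A. [electric potential] = kg·m²·s⁻³·A⁻¹
  B. V = J·C⁻¹ = kg·m²·s⁻³·A⁻¹
  C. J = N·m = kg·m²·s⁻²
  D. [m] · [kg·m·s⁻³·A⁻¹] = kg·m²·s⁻³·A⁻¹
All reduce to kg·m²·s⁻³·A⁻¹ except C., which is kg·m²·s⁻².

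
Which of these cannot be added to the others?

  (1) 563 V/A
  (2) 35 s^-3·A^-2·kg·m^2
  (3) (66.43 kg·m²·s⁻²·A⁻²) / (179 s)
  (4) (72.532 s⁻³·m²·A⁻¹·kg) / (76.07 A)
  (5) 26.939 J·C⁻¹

(5)

Reduce each to base SI dimensions:
  (1) V·A⁻¹ = J·C⁻¹·A⁻¹ = kg·m²·s⁻³·A⁻²
  (2) kg·m²·s⁻³·A⁻²
  (3) [kg·m²·s⁻²·A⁻²] / [s] = kg·m²·s⁻³·A⁻²
  (4) [kg·m²·s⁻³·A⁻¹] / [A] = kg·m²·s⁻³·A⁻²
  (5) J·C⁻¹ = N·m·(s·A)⁻¹ = kg·m²·s⁻³·A⁻¹
All reduce to kg·m²·s⁻³·A⁻² except (5), which is kg·m²·s⁻³·A⁻¹.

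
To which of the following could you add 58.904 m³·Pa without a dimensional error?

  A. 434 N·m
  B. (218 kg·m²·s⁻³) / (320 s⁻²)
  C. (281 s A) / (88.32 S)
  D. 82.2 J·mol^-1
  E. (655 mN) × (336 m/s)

A.

Reference: Pa·m³ = N·m⁻²·m³ = kg·m²·s⁻².
Each option:
  A. N·m = kg·m·s⁻²·m = kg·m²·s⁻²  ← same
  B. [kg·m²·s⁻³] / [s⁻²] = kg·m²·s⁻¹
  C. [s·A] / [kg⁻¹·m⁻²·s³·A²] = kg·m²·s⁻²·A⁻¹
  D. J·mol⁻¹ = N·m·mol⁻¹ = kg·m²·s⁻²·mol⁻¹
  E. [kg·m·s⁻²] · [m·s⁻¹] = kg·m²·s⁻³
Only A. matches kg·m²·s⁻².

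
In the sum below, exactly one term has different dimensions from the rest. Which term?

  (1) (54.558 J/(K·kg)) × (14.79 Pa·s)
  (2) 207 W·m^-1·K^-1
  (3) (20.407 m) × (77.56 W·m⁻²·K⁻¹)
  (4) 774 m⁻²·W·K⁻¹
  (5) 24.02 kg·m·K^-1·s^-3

Reduce each to base SI dimensions:
  (1) [m²·s⁻²·K⁻¹] · [kg·m⁻¹·s⁻¹] = kg·m·s⁻³·K⁻¹
  (2) W·m⁻¹·K⁻¹ = J·s⁻¹·m⁻¹·K⁻¹ = kg·m·s⁻³·K⁻¹
  (3) [m] · [kg·s⁻³·K⁻¹] = kg·m·s⁻³·K⁻¹
  (4) W·m⁻²·K⁻¹ = J·s⁻¹·m⁻²·K⁻¹ = kg·s⁻³·K⁻¹
  (5) kg·m·s⁻³·K⁻¹
All reduce to kg·m·s⁻³·K⁻¹ except (4), which is kg·s⁻³·K⁻¹.

(4)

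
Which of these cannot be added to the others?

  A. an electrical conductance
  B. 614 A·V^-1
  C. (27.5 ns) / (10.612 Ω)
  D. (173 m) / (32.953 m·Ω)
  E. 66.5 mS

Work out the base dimensions of each:
  A. [electrical conductance] = kg⁻¹·m⁻²·s³·A²
  B. A·V⁻¹ = A·(J·C⁻¹)⁻¹ = kg⁻¹·m⁻²·s³·A²
  C. [s] / [kg·m²·s⁻³·A⁻²] = kg⁻¹·m⁻²·s⁴·A²
  D. [m] / [kg·m³·s⁻³·A⁻²] = kg⁻¹·m⁻²·s³·A²
  E. S = Ω⁻¹ = kg⁻¹·m⁻²·s³·A²
All reduce to kg⁻¹·m⁻²·s³·A² except C., which is kg⁻¹·m⁻²·s⁴·A².

C.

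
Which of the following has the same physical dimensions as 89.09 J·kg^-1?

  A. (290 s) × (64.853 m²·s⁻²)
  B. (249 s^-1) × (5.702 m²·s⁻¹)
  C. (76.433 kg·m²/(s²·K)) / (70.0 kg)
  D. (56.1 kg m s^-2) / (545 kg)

Reference: J·kg⁻¹ = N·m·kg⁻¹ = m²·s⁻².
Each option:
  A. [s] · [m²·s⁻²] = m²·s⁻¹
  B. [s⁻¹] · [m²·s⁻¹] = m²·s⁻²  ← same
  C. [kg·m²·s⁻²·K⁻¹] / [kg] = m²·s⁻²·K⁻¹
  D. [kg·m·s⁻²] / [kg] = m·s⁻²
Only B. matches m²·s⁻².

B.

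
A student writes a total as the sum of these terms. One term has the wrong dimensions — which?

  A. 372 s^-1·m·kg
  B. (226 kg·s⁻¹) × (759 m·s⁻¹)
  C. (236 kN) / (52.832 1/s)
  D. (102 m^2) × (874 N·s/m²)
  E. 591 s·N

B.

In SI base units:
  A. kg·m·s⁻¹
  B. [kg·s⁻¹] · [m·s⁻¹] = kg·m·s⁻²
  C. [kg·m·s⁻²] / [s⁻¹] = kg·m·s⁻¹
  D. [m²] · [kg·m⁻¹·s⁻¹] = kg·m·s⁻¹
  E. N·s = kg·m·s⁻²·s = kg·m·s⁻¹
All reduce to kg·m·s⁻¹ except B., which is kg·m·s⁻².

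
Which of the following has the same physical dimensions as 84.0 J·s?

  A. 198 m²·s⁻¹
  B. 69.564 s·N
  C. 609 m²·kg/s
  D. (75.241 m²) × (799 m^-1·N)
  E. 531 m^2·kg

C.

Reference: J·s = N·m·s = kg·m²·s⁻¹.
Each option:
  A. m²·s⁻¹
  B. N·s = kg·m·s⁻²·s = kg·m·s⁻¹
  C. kg·m²·s⁻¹  ← same
  D. [m²] · [kg·s⁻²] = kg·m²·s⁻²
  E. kg·m²
Only C. matches kg·m²·s⁻¹.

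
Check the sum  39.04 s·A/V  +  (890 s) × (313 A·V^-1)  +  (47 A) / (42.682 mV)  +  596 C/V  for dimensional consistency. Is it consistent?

Dimensions:
  39.04 s·A/V:  A·s·V⁻¹ = A·s·(J·C⁻¹)⁻¹ = kg⁻¹·m⁻²·s⁴·A²
  (890 s) × (313 A·V^-1):  [s] · [kg⁻¹·m⁻²·s³·A²] = kg⁻¹·m⁻²·s⁴·A²
  (47 A) / (42.682 mV):  [A] / [kg·m²·s⁻³·A⁻¹] = kg⁻¹·m⁻²·s³·A²
  596 C/V:  C·V⁻¹ = s·A·(J·C⁻¹)⁻¹ = kg⁻¹·m⁻²·s⁴·A²
The terms do not share a single dimension (kg⁻¹·m⁻²·s³·A² vs kg⁻¹·m⁻²·s⁴·A²).

No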